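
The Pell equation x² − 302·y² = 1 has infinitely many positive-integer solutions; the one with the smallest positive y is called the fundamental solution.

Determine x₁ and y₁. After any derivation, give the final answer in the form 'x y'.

√302 → a₀=17, period (2,1,1,1,4,…,1,2,34); ℓ=16 even so k=15
step 0: (17, 1)  from 17·(1,0) + (0,1)
step 1: (35, 2)  from 2·(17,1) + (1,0)
step 2: (52, 3)  from 1·(35,2) + (17,1)
step 3: (87, 5)  from 1·(52,3) + (35,2)
step 4: (139, 8)  from 1·(87,5) + (52,3)
step 5: (643, 37)  from 4·(139,8) + (87,5)
step 6: (1425, 82)  from 2·(643,37) + (139,8)
…
step 8: (34513, 1986)  from 16·(2068,119) + (1425,82)
step 9: (36581, 2105)  from 1·(34513,1986) + (2068,119)
step 10: (107675, 6196)  from 2·(36581,2105) + (34513,1986)
step 11: (467281, 26889)  from 4·(107675,6196) + (36581,2105)
step 12: (574956, 33085)  from 1·(467281,26889) + (107675,6196)
…
step 14: (1617193, 93059)  from 1·(1042237,59974) + (574956,33085)
step 15: (4276623, 246092)  from 2·(1617193,93059) + (1042237,59974)
→ (4276623, 246092).  Check: 4276623²=18289504284129, 302·246092²=18289504284128, difference 1.

4276623 246092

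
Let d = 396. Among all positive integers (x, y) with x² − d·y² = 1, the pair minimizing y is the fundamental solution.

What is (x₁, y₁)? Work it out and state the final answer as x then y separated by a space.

199 10

√396 → a₀=19, period (1,8,1,38); ℓ=4 even so k=3
step 0: (19, 1)  from 19·(1,0) + (0,1)
step 1: (20, 1)  from 1·(19,1) + (1,0)
step 2: (179, 9)  from 8·(20,1) + (19,1)
step 3: (199, 10)  from 1·(179,9) + (20,1)
(x₁, y₁) = (199, 10);  199² − 396·10² = 1 ✓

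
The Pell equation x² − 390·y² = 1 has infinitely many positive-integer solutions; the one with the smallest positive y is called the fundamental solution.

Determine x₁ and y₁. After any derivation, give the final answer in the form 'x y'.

[19; 1,2,1,38] for √390; ℓ=4 ⇒ convergent index 3
step 0: (19, 1)  from 19·(1,0) + (0,1)
…
step 2: (59, 3)  from 2·(20,1) + (19,1)
step 3: (79, 4)  from 1·(59,3) + (20,1)
fundamental: x₁=79, y₁=4  (since 6241 − 390·16 = 1)

79 4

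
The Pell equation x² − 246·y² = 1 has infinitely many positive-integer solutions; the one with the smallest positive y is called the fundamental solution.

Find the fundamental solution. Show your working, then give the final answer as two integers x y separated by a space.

√246 = [15; 1,2,5,1,14,1,5,2,1,30, …], period ℓ=10 (even) → k=9
step 0: (15, 1)  from 15·(1,0) + (0,1)
step 1: (16, 1)  from 1·(15,1) + (1,0)
step 2: (47, 3)  from 2·(16,1) + (15,1)
…
step 4: (298, 19)  from 1·(251,16) + (47,3)
…
step 7: (28028, 1787)  from 5·(4721,301) + (4423,282)
step 8: (60777, 3875)  from 2·(28028,1787) + (4721,301)
step 9: (88805, 5662)  from 1·(60777,3875) + (28028,1787)
fundamental: x₁=88805, y₁=5662  (since 7886328025 − 246·32058244 = 1)

88805 5662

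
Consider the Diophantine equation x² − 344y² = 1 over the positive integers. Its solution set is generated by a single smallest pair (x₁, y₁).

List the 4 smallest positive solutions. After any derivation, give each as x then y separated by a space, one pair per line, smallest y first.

10405 561
216528049 11674410
4505948689285 242944471539
93768792007492801 5055674441052180

√344 = [18; 1,1,4,1,3,1,4,1,1,36, …], period ℓ=10 (even) → k=9
i=0: a=18 ⇒ p=18, q=1
…
i=2: a=1 ⇒ p=37, q=2
i=3: a=4 ⇒ p=167, q=9
…
i=6: a=1 ⇒ p=983, q=53
i=7: a=4 ⇒ p=4711, q=254
i=8: a=1 ⇒ p=5694, q=307
i=9: a=1 ⇒ p=10405, q=561
fundamental: x₁=10405, y₁=561  (since 108264025 − 344·314721 = 1)
n=2: (10405,561)∘(10405,561) = (10405·10405+344·561·561, 10405·561+561·10405) = (216528049,11674410)
n=3: (216528049,11674410)∘(10405,561) = (10405·216528049+344·561·11674410, 10405·11674410+561·216528049) = (4505948689285,242944471539)
n=4: (4505948689285,242944471539)∘(10405,561) = (10405·4505948689285+344·561·242944471539, 10405·242944471539+561·4505948689285) = (93768792007492801,5055674441052180)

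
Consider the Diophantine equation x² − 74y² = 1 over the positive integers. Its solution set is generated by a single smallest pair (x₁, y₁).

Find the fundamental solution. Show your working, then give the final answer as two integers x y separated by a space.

√74 = [8; 1,1,1,1,16, …], period ℓ=5 (odd) → k=9
step 0: (8, 1)  from 8·(1,0) + (0,1)
step 1: (9, 1)  from 1·(8,1) + (1,0)
step 2: (17, 2)  from 1·(9,1) + (8,1)
step 3: (26, 3)  from 1·(17,2) + (9,1)
…
step 5: (714, 83)  from 16·(43,5) + (26,3)
step 6: (757, 88)  from 1·(714,83) + (43,5)
step 7: (1471, 171)  from 1·(757,88) + (714,83)
step 8: (2228, 259)  from 1·(1471,171) + (757,88)
step 9: (3699, 430)  from 1·(2228,259) + (1471,171)
fundamental: x₁=3699, y₁=430  (since 13682601 − 74·184900 = 1)

3699 430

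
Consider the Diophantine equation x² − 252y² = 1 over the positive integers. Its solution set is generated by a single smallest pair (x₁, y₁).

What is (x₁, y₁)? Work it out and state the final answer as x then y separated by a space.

√252 → a₀=15, period (1,6,1,30); ℓ=4 even so k=3
step 0: (15, 1)  from 15·(1,0) + (0,1)
step 1: (16, 1)  from 1·(15,1) + (1,0)
step 2: (111, 7)  from 6·(16,1) + (15,1)
step 3: (127, 8)  from 1·(111,7) + (16,1)
fundamental: x₁=127, y₁=8  (since 16129 − 252·64 = 1)

127 8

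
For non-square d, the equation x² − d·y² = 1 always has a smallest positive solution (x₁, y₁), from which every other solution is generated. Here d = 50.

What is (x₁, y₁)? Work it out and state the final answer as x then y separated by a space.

99 14

√50 → a₀=7, period (14); ℓ=1 odd so k=1
a_0=7:  p_0=7·1+0=7,  q_0=7·0+1=1
a_1=14:  p_1=14·7+1=99,  q_1=14·1+0=14
fundamental: x₁=99, y₁=14  (since 9801 − 50·196 = 1)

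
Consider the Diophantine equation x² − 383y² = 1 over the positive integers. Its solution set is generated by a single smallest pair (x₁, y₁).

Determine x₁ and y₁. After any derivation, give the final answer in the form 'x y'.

√383 = [19; 1,1,3,19,3,1,1,38, …], period ℓ=8 (even) → k=7
step 0: (19, 1)  from 19·(1,0) + (0,1)
step 1: (20, 1)  from 1·(19,1) + (1,0)
…
step 6: (10705, 547)  from 1·(8063,412) + (2642,135)
step 7: (18768, 959)  from 1·(10705,547) + (8063,412)
→ (18768, 959).  Check: 18768²=352237824, 383·959²=352237823, difference 1.

18768 959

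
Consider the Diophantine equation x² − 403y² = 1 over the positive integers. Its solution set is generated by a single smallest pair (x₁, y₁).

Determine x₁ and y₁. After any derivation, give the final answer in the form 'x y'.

669878 33369

[20; 13,2,1,3,1,3,1,2,13,40] for √403; ℓ=10 ⇒ convergent index 9
i=0: a=20 ⇒ p=20, q=1
i=1: a=13 ⇒ p=261, q=13
i=2: a=2 ⇒ p=542, q=27
i=3: a=1 ⇒ p=803, q=40
i=4: a=3 ⇒ p=2951, q=147
…
i=6: a=3 ⇒ p=14213, q=708
i=7: a=1 ⇒ p=17967, q=895
i=8: a=2 ⇒ p=50147, q=2498
i=9: a=13 ⇒ p=669878, q=33369
→ (669878, 33369).  Check: 669878²=448736534884, 403·33369²=448736534883, difference 1.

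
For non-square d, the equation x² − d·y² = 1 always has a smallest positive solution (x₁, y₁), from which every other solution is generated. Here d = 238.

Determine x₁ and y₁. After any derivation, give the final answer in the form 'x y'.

√238 = [15; 2,2,1,14,1,2,2,30, …], period ℓ=8 (even) → k=7
a_0=15:  p_0=15·1+0=15,  q_0=15·0+1=1
…
a_3=1:  p_3=1·77+31=108,  q_3=1·5+2=7
a_4=14:  p_4=14·108+77=1589,  q_4=14·7+5=103
…
a_6=2:  p_6=2·1697+1589=4983,  q_6=2·110+103=323
a_7=2:  p_7=2·4983+1697=11663,  q_7=2·323+110=756
fundamental: x₁=11663, y₁=756  (since 136025569 − 238·571536 = 1)

11663 756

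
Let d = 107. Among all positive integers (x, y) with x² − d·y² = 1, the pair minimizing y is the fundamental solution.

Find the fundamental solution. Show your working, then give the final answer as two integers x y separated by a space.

d=107: √d = [10; 2,1,9,1,2,20] (ℓ=6, even), read p_5/q_5
k=0  a_k=10  p_k/q_k = 10/1
k=1  a_k=2  p_k/q_k = 21/2
k=2  a_k=1  p_k/q_k = 31/3
k=3  a_k=9  p_k/q_k = 300/29
k=4  a_k=1  p_k/q_k = 331/32
k=5  a_k=2  p_k/q_k = 962/93
(x₁, y₁) = (962, 93);  962² − 107·93² = 1 ✓

962 93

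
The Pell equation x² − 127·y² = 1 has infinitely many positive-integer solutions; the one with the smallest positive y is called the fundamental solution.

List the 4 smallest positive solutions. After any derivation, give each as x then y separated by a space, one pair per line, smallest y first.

4730624 419775
44757606858751 3971595379200
423462818377139450624 37576248838264821825
4006486743445029115330560001 355518209168531397366758400

√127 = [11; 3,1,2,2,7,11,7,2,2,1,3,22, …], period ℓ=12 (even) → k=11
i=0: a=11 ⇒ p=11, q=1
…
i=10: a=1 ⇒ p=1274561, q=113099
i=11: a=3 ⇒ p=4730624, q=419775
→ (4730624, 419775).  Check: 4730624²=22378803429376, 127·419775²=22378803429375, difference 1.
n=2: (4730624,419775)∘(4730624,419775) = (4730624·4730624+127·419775·419775, 4730624·419775+419775·4730624) = (44757606858751,3971595379200)
n=3: (44757606858751,3971595379200)∘(4730624,419775) = (4730624·44757606858751+127·419775·3971595379200, 4730624·3971595379200+419775·44757606858751) = (423462818377139450624,37576248838264821825)
n=4: (423462818377139450624,37576248838264821825)∘(4730624,419775) = (4730624·423462818377139450624+127·419775·37576248838264821825, 4730624·37576248838264821825+419775·423462818377139450624) = (4006486743445029115330560001,355518209168531397366758400)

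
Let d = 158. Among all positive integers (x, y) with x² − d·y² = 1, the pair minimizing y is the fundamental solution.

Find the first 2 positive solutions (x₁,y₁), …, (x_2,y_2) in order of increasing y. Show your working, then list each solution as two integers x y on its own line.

√158 = [12; 1,1,3,12,3,1,1,24, …], period ℓ=8 (even) → k=7
i=0: a=12 ⇒ p=12, q=1
…
i=5: a=3 ⇒ p=3331, q=265
i=6: a=1 ⇒ p=4412, q=351
i=7: a=1 ⇒ p=7743, q=616
(x₁, y₁) = (7743, 616);  7743² − 158·616² = 1 ✓
(x_2, y_2) = (7743·7743 + 158·616·616, 7743·616 + 616·7743) = (119908097, 9539376)

7743 616
119908097 9539376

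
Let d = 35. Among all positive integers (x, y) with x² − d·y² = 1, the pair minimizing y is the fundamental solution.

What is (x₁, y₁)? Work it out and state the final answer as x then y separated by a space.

√35 → a₀=5, period (1,10); ℓ=2 even so k=1
i=0: a=5 ⇒ p=5, q=1
i=1: a=1 ⇒ p=6, q=1
→ (6, 1).  Check: 6²=36, 35·1²=35, difference 1.

6 1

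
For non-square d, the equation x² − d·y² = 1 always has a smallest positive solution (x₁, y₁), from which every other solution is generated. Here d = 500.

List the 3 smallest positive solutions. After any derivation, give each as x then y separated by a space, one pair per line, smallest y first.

√500 = [22; 2,1,3,2,1,…,1,2,44, …], period ℓ=14 (even) → k=13
i=0: a=22 ⇒ p=22, q=1
…
i=2: a=1 ⇒ p=67, q=3
…
i=5: a=1 ⇒ p=805, q=36
…
i=12: a=1 ⇒ p=335522, q=15005
i=13: a=2 ⇒ p=930249, q=41602
→ (930249, 41602).  Check: 930249²=865363202001, 500·41602²=865363202000, difference 1.
(930249+41602√500)^2 = 1730726404001 + 77400437796√500
(930249+41602√500)^3 = 3220013013190122249 + 144003359718540806√500

930249 41602
1730726404001 77400437796
3220013013190122249 144003359718540806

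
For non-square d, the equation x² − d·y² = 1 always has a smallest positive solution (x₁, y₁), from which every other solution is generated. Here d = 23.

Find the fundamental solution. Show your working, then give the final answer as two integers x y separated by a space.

√23 = [4; 1,3,1,8, …], period ℓ=4 (even) → k=3
a_0=4:  p_0=4·1+0=4,  q_0=4·0+1=1
…
a_2=3:  p_2=3·5+4=19,  q_2=3·1+1=4
a_3=1:  p_3=1·19+5=24,  q_3=1·4+1=5
(x₁, y₁) = (24, 5);  24² − 23·5² = 1 ✓

24 5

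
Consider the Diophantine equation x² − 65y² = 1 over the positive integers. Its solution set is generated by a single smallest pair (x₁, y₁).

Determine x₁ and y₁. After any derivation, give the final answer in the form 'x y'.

129 16

[8; 16] for √65; ℓ=1 ⇒ convergent index 1
a_0=8:  p_0=8·1+0=8,  q_0=8·0+1=1
a_1=16:  p_1=16·8+1=129,  q_1=16·1+0=16
(x₁, y₁) = (129, 16);  129² − 65·16² = 1 ✓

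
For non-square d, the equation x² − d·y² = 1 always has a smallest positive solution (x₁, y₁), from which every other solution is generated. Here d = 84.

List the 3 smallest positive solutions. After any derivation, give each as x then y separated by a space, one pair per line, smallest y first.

55 6
6049 660
665335 72594

d=84: √d = [9; 6,18] (ℓ=2, even), read p_1/q_1
i=0: a=9 ⇒ p=9, q=1
i=1: a=6 ⇒ p=55, q=6
→ (55, 6).  Check: 55²=3025, 84·6²=3024, difference 1.
(55+6√84)^2 = 6049 + 660√84
(55+6√84)^3 = 665335 + 72594√84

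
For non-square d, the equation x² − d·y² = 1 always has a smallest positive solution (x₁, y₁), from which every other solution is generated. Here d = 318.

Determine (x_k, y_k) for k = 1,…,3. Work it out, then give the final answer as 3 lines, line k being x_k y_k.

107 6
22897 1284
4899851 274770

[17; 1,4,1,34] for √318; ℓ=4 ⇒ convergent index 3
k=0  a_k=17  p_k/q_k = 17/1
…
k=2  a_k=4  p_k/q_k = 89/5
k=3  a_k=1  p_k/q_k = 107/6
→ (107, 6).  Check: 107²=11449, 318·6²=11448, difference 1.
n=2: (107,6)∘(107,6) = (107·107+318·6·6, 107·6+6·107) = (22897,1284)
n=3: (22897,1284)∘(107,6) = (107·22897+318·6·1284, 107·1284+6·22897) = (4899851,274770)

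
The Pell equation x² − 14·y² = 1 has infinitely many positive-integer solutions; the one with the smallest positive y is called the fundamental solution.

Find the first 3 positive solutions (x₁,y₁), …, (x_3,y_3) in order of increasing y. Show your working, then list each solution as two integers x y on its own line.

15 4
449 120
13455 3596

√14 = [3; 1,2,1,6, …], period ℓ=4 (even) → k=3
step 0: (3, 1)  from 3·(1,0) + (0,1)
step 1: (4, 1)  from 1·(3,1) + (1,0)
step 2: (11, 3)  from 2·(4,1) + (3,1)
step 3: (15, 4)  from 1·(11,3) + (4,1)
(x₁, y₁) = (15, 4);  15² − 14·4² = 1 ✓
k=2:  x_2 = 15·15+14·4·4 = 449,  y_2 = 15·4+4·15 = 120
k=3:  x_3 = 15·449+14·4·120 = 13455,  y_3 = 15·120+4·449 = 3596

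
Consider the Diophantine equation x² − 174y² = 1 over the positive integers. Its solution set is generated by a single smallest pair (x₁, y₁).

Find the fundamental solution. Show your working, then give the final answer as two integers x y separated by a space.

1451 110

d=174: √d = [13; 5,4,5,26] (ℓ=4, even), read p_3/q_3
step 0: (13, 1)  from 13·(1,0) + (0,1)
step 1: (66, 5)  from 5·(13,1) + (1,0)
step 2: (277, 21)  from 4·(66,5) + (13,1)
step 3: (1451, 110)  from 5·(277,21) + (66,5)
fundamental: x₁=1451, y₁=110  (since 2105401 − 174·12100 = 1)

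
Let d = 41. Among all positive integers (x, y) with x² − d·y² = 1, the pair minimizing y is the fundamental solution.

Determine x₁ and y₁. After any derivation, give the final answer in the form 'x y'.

[6; 2,2,12] for √41; ℓ=3 ⇒ convergent index 5
k=0  a_k=6  p_k/q_k = 6/1
…
k=4  a_k=2  p_k/q_k = 826/129
k=5  a_k=2  p_k/q_k = 2049/320
(x₁, y₁) = (2049, 320);  2049² − 41·320² = 1 ✓

2049 320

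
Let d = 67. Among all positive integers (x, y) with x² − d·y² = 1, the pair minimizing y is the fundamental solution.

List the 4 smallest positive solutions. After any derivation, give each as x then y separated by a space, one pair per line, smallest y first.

48842 5967
4771081927 582880428
466058366908226 56938091722785
45526445508292066657 5561940551265649512

[8; 5,2,1,1,7,1,1,2,5,16] for √67; ℓ=10 ⇒ convergent index 9
a_0=8:  p_0=8·1+0=8,  q_0=8·0+1=1
a_1=5:  p_1=5·8+1=41,  q_1=5·1+0=5
…
a_4=1:  p_4=1·131+90=221,  q_4=1·16+11=27
a_5=7:  p_5=7·221+131=1678,  q_5=7·27+16=205
a_6=1:  p_6=1·1678+221=1899,  q_6=1·205+27=232
…
a_8=2:  p_8=2·3577+1899=9053,  q_8=2·437+232=1106
a_9=5:  p_9=5·9053+3577=48842,  q_9=5·1106+437=5967
(x₁, y₁) = (48842, 5967);  48842² − 67·5967² = 1 ✓
(48842+5967√67)^2 = 4771081927 + 582880428√67
(48842+5967√67)^3 = 466058366908226 + 56938091722785√67
(48842+5967√67)^4 = 45526445508292066657 + 5561940551265649512√67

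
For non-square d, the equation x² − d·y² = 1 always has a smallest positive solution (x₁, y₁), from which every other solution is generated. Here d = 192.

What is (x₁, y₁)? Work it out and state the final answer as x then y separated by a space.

97 7

√192 → a₀=13, period (1,5,1,26); ℓ=4 even so k=3
a_0=13:  p_0=13·1+0=13,  q_0=13·0+1=1
…
a_2=5:  p_2=5·14+13=83,  q_2=5·1+1=6
a_3=1:  p_3=1·83+14=97,  q_3=1·6+1=7
fundamental: x₁=97, y₁=7  (since 9409 − 192·49 = 1)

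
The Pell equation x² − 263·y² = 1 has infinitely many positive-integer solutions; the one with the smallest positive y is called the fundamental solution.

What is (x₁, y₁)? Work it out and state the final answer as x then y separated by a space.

√263 → a₀=16, period (4,1,1,1,1,15,1,1,1,1,4,32); ℓ=12 even so k=11
k=0  a_k=16  p_k/q_k = 16/1
k=1  a_k=4  p_k/q_k = 65/4
k=2  a_k=1  p_k/q_k = 81/5
k=3  a_k=1  p_k/q_k = 146/9
k=4  a_k=1  p_k/q_k = 227/14
k=5  a_k=1  p_k/q_k = 373/23
k=6  a_k=15  p_k/q_k = 5822/359
k=7  a_k=1  p_k/q_k = 6195/382
k=8  a_k=1  p_k/q_k = 12017/741
k=9  a_k=1  p_k/q_k = 18212/1123
k=10  a_k=1  p_k/q_k = 30229/1864
k=11  a_k=4  p_k/q_k = 139128/8579
(x₁, y₁) = (139128, 8579);  139128² − 263·8579² = 1 ✓

139128 8579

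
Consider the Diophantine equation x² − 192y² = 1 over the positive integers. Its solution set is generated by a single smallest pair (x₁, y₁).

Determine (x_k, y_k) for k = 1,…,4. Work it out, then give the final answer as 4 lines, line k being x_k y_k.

97 7
18817 1358
3650401 263445
708158977 51106972

d=192: √d = [13; 1,5,1,26] (ℓ=4, even), read p_3/q_3
step 0: (13, 1)  from 13·(1,0) + (0,1)
…
step 2: (83, 6)  from 5·(14,1) + (13,1)
step 3: (97, 7)  from 1·(83,6) + (14,1)
fundamental: x₁=97, y₁=7  (since 9409 − 192·49 = 1)
(97+7√192)^2 = 18817 + 1358√192
(97+7√192)^3 = 3650401 + 263445√192
(97+7√192)^4 = 708158977 + 51106972√192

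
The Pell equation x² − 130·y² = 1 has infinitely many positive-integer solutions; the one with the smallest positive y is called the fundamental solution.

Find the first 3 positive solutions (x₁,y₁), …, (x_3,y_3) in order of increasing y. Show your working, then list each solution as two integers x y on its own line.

[11; 2,2,22] for √130; ℓ=3 ⇒ convergent index 5
k=0  a_k=11  p_k/q_k = 11/1
k=1  a_k=2  p_k/q_k = 23/2
k=2  a_k=2  p_k/q_k = 57/5
k=3  a_k=22  p_k/q_k = 1277/112
k=4  a_k=2  p_k/q_k = 2611/229
k=5  a_k=2  p_k/q_k = 6499/570
(x₁, y₁) = (6499, 570);  6499² − 130·570² = 1 ✓
k=2:  x_2 = 6499·6499+130·570·570 = 84474001,  y_2 = 6499·570+570·6499 = 7408860
k=3:  x_3 = 6499·84474001+130·570·7408860 = 1097993058499,  y_3 = 6499·7408860+570·84474001 = 96300361710

6499 570
84474001 7408860
1097993058499 96300361710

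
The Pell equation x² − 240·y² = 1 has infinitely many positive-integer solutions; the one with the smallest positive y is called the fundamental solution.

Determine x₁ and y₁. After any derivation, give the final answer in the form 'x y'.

31 2

[15; 2,30] for √240; ℓ=2 ⇒ convergent index 1
a_0=15:  p_0=15·1+0=15,  q_0=15·0+1=1
a_1=2:  p_1=2·15+1=31,  q_1=2·1+0=2
fundamental: x₁=31, y₁=2  (since 961 − 240·4 = 1)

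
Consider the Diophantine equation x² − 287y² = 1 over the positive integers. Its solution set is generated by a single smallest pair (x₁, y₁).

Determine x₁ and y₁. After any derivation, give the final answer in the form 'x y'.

288 17

[16; 1,15,1,32] for √287; ℓ=4 ⇒ convergent index 3
a_0=16:  p_0=16·1+0=16,  q_0=16·0+1=1
a_1=1:  p_1=1·16+1=17,  q_1=1·1+0=1
a_2=15:  p_2=15·17+16=271,  q_2=15·1+1=16
a_3=1:  p_3=1·271+17=288,  q_3=1·16+1=17
fundamental: x₁=288, y₁=17  (since 82944 − 287·289 = 1)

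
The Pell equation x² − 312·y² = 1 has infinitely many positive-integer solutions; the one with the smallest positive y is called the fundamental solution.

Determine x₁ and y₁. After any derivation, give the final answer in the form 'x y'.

53 3

√312 = [17; 1,1,1,34, …], period ℓ=4 (even) → k=3
step 0: (17, 1)  from 17·(1,0) + (0,1)
…
step 2: (35, 2)  from 1·(18,1) + (17,1)
step 3: (53, 3)  from 1·(35,2) + (18,1)
fundamental: x₁=53, y₁=3  (since 2809 − 312·9 = 1)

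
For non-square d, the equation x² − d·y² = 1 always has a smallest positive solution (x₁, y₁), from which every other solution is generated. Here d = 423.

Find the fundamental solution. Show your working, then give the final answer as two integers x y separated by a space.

4607 224

d=423: √d = [20; 1,1,3,4,3,1,1,40] (ℓ=8, even), read p_7/q_7
k=0  a_k=20  p_k/q_k = 20/1
k=1  a_k=1  p_k/q_k = 21/1
k=2  a_k=1  p_k/q_k = 41/2
…
k=4  a_k=4  p_k/q_k = 617/30
k=5  a_k=3  p_k/q_k = 1995/97
k=6  a_k=1  p_k/q_k = 2612/127
k=7  a_k=1  p_k/q_k = 4607/224
fundamental: x₁=4607, y₁=224  (since 21224449 − 423·50176 = 1)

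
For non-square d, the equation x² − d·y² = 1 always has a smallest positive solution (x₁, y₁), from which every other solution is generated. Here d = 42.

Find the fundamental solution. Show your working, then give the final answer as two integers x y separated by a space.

√42 = [6; 2,12, …], period ℓ=2 (even) → k=1
i=0: a=6 ⇒ p=6, q=1
i=1: a=2 ⇒ p=13, q=2
→ (13, 2).  Check: 13²=169, 42·2²=168, difference 1.

13 2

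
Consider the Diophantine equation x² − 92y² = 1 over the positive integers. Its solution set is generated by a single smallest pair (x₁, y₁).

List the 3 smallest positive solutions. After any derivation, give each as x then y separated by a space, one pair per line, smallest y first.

1151 120
2649601 276240
6099380351 635904360

[9; 1,1,2,4,2,1,1,18] for √92; ℓ=8 ⇒ convergent index 7
a_0=9:  p_0=9·1+0=9,  q_0=9·0+1=1
a_1=1:  p_1=1·9+1=10,  q_1=1·1+0=1
…
a_3=2:  p_3=2·19+10=48,  q_3=2·2+1=5
…
a_5=2:  p_5=2·211+48=470,  q_5=2·22+5=49
a_6=1:  p_6=1·470+211=681,  q_6=1·49+22=71
a_7=1:  p_7=1·681+470=1151,  q_7=1·71+49=120
(x₁, y₁) = (1151, 120);  1151² − 92·120² = 1 ✓
n=2: (1151,120)∘(1151,120) = (1151·1151+92·120·120, 1151·120+120·1151) = (2649601,276240)
n=3: (2649601,276240)∘(1151,120) = (1151·2649601+92·120·276240, 1151·276240+120·2649601) = (6099380351,635904360)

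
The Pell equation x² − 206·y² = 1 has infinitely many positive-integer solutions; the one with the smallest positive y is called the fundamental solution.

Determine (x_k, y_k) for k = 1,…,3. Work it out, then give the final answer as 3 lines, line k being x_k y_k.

√206 → a₀=14, period (2,1,5,14,5,1,2,28); ℓ=8 even so k=7
i=0: a=14 ⇒ p=14, q=1
i=1: a=2 ⇒ p=29, q=2
i=2: a=1 ⇒ p=43, q=3
…
i=4: a=14 ⇒ p=3459, q=241
…
i=6: a=1 ⇒ p=20998, q=1463
i=7: a=2 ⇒ p=59535, q=4148
fundamental: x₁=59535, y₁=4148  (since 3544416225 − 206·17205904 = 1)
(59535+4148√206)^2 = 7088832449 + 493902360√206
(59535+4148√206)^3 = 844067279642895 + 58808954001052√206

59535 4148
7088832449 493902360
844067279642895 58808954001052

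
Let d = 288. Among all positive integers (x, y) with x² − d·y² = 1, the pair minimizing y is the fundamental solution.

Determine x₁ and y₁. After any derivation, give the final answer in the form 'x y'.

17 1

√288 → a₀=16, period (1,32); ℓ=2 even so k=1
step 0: (16, 1)  from 16·(1,0) + (0,1)
step 1: (17, 1)  from 1·(16,1) + (1,0)
(x₁, y₁) = (17, 1);  17² − 288·1² = 1 ✓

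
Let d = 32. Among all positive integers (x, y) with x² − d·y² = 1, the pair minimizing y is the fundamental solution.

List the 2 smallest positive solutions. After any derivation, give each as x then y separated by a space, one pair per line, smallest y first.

√32 = [5; 1,1,1,10, …], period ℓ=4 (even) → k=3
a_0=5:  p_0=5·1+0=5,  q_0=5·0+1=1
a_1=1:  p_1=1·5+1=6,  q_1=1·1+0=1
a_2=1:  p_2=1·6+5=11,  q_2=1·1+1=2
a_3=1:  p_3=1·11+6=17,  q_3=1·2+1=3
fundamental: x₁=17, y₁=3  (since 289 − 32·9 = 1)
(17+3√32)^2 = 577 + 102√32

17 3
577 102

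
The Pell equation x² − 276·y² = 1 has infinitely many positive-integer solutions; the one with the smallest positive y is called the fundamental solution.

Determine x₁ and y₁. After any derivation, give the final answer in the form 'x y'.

7775 468

[16; 1,1,1,1,2,2,2,1,1,1,1,32] for √276; ℓ=12 ⇒ convergent index 11
i=0: a=16 ⇒ p=16, q=1
…
i=5: a=2 ⇒ p=216, q=13
i=6: a=2 ⇒ p=515, q=31
…
i=8: a=1 ⇒ p=1761, q=106
i=9: a=1 ⇒ p=3007, q=181
i=10: a=1 ⇒ p=4768, q=287
i=11: a=1 ⇒ p=7775, q=468
→ (7775, 468).  Check: 7775²=60450625, 276·468²=60450624, difference 1.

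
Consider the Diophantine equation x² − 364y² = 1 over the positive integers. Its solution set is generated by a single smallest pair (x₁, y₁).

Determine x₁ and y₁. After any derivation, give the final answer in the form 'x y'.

√364 = [19; 12,1,2,3,1,8,1,3,2,1,12,38, …], period ℓ=12 (even) → k=11
step 0: (19, 1)  from 19·(1,0) + (0,1)
step 1: (229, 12)  from 12·(19,1) + (1,0)
…
step 3: (725, 38)  from 2·(248,13) + (229,12)
…
step 5: (3148, 165)  from 1·(2423,127) + (725,38)
step 6: (27607, 1447)  from 8·(3148,165) + (2423,127)
step 7: (30755, 1612)  from 1·(27607,1447) + (3148,165)
step 8: (119872, 6283)  from 3·(30755,1612) + (27607,1447)
step 9: (270499, 14178)  from 2·(119872,6283) + (30755,1612)
step 10: (390371, 20461)  from 1·(270499,14178) + (119872,6283)
step 11: (4954951, 259710)  from 12·(390371,20461) + (270499,14178)
(x₁, y₁) = (4954951, 259710);  4954951² − 364·259710² = 1 ✓

4954951 259710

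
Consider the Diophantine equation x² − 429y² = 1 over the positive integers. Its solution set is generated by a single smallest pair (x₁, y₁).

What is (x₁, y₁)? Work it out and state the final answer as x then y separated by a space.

[20; 1,2,2,9,1,12,1,9,2,2,1,40] for √429; ℓ=12 ⇒ convergent index 11
i=0: a=20 ⇒ p=20, q=1
i=1: a=1 ⇒ p=21, q=1
i=2: a=2 ⇒ p=62, q=3
i=3: a=2 ⇒ p=145, q=7
…
i=5: a=1 ⇒ p=1512, q=73
i=6: a=12 ⇒ p=19511, q=942
i=7: a=1 ⇒ p=21023, q=1015
i=8: a=9 ⇒ p=208718, q=10077
i=9: a=2 ⇒ p=438459, q=21169
i=10: a=2 ⇒ p=1085636, q=52415
i=11: a=1 ⇒ p=1524095, q=73584
fundamental: x₁=1524095, y₁=73584  (since 2322865569025 − 429·5414605056 = 1)

1524095 73584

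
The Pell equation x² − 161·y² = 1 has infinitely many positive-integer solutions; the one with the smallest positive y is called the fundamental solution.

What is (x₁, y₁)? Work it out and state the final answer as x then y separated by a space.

√161 = [12; 1,2,4,1,2,1,4,2,1,24, …], period ℓ=10 (even) → k=9
a_0=12:  p_0=12·1+0=12,  q_0=12·0+1=1
a_1=1:  p_1=1·12+1=13,  q_1=1·1+0=1
a_2=2:  p_2=2·13+12=38,  q_2=2·1+1=3
a_3=4:  p_3=4·38+13=165,  q_3=4·3+1=13
a_4=1:  p_4=1·165+38=203,  q_4=1·13+3=16
a_5=2:  p_5=2·203+165=571,  q_5=2·16+13=45
a_6=1:  p_6=1·571+203=774,  q_6=1·45+16=61
a_7=4:  p_7=4·774+571=3667,  q_7=4·61+45=289
a_8=2:  p_8=2·3667+774=8108,  q_8=2·289+61=639
a_9=1:  p_9=1·8108+3667=11775,  q_9=1·639+289=928
→ (11775, 928).  Check: 11775²=138650625, 161·928²=138650624, difference 1.

11775 928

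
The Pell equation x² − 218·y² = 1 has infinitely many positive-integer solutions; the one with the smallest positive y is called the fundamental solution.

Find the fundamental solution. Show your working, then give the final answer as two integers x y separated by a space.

√218 → a₀=14, period (1,3,3,1,28); ℓ=5 odd so k=9
i=0: a=14 ⇒ p=14, q=1
…
i=2: a=3 ⇒ p=59, q=4
i=3: a=3 ⇒ p=192, q=13
i=4: a=1 ⇒ p=251, q=17
i=5: a=28 ⇒ p=7220, q=489
…
i=7: a=3 ⇒ p=29633, q=2007
i=8: a=3 ⇒ p=96370, q=6527
i=9: a=1 ⇒ p=126003, q=8534
→ (126003, 8534).  Check: 126003²=15876756009, 218·8534²=15876756008, difference 1.

126003 8534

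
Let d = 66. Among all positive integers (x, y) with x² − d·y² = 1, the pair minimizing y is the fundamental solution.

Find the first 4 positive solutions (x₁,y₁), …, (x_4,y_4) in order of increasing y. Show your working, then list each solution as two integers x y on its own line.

[8; 8,16] for √66; ℓ=2 ⇒ convergent index 1
a_0=8:  p_0=8·1+0=8,  q_0=8·0+1=1
a_1=8:  p_1=8·8+1=65,  q_1=8·1+0=8
(x₁, y₁) = (65, 8);  65² − 66·8² = 1 ✓
k=2:  x_2 = 65·65+66·8·8 = 8449,  y_2 = 65·8+8·65 = 1040
k=3:  x_3 = 65·8449+66·8·1040 = 1098305,  y_3 = 65·1040+8·8449 = 135192
k=4:  x_4 = 65·1098305+66·8·135192 = 142771201,  y_4 = 65·135192+8·1098305 = 17573920

65 8
8449 1040
1098305 135192
142771201 17573920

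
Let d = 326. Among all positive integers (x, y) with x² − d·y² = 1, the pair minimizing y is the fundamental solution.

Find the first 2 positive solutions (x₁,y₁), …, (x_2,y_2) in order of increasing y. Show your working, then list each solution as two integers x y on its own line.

√326 = [18; 18,36, …], period ℓ=2 (even) → k=1
k=0  a_k=18  p_k/q_k = 18/1
k=1  a_k=18  p_k/q_k = 325/18
fundamental: x₁=325, y₁=18  (since 105625 − 326·324 = 1)
(325+18√326)^2 = 211249 + 11700√326

325 18
211249 11700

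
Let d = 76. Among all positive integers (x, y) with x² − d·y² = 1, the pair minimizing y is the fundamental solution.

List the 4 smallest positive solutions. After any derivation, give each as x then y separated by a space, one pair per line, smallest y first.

[8; 1,2,1,1,5,4,5,1,1,2,1,16] for √76; ℓ=12 ⇒ convergent index 11
i=0: a=8 ⇒ p=8, q=1
i=1: a=1 ⇒ p=9, q=1
i=2: a=2 ⇒ p=26, q=3
i=3: a=1 ⇒ p=35, q=4
…
i=5: a=5 ⇒ p=340, q=39
…
i=7: a=5 ⇒ p=7445, q=854
i=8: a=1 ⇒ p=8866, q=1017
i=9: a=1 ⇒ p=16311, q=1871
i=10: a=2 ⇒ p=41488, q=4759
i=11: a=1 ⇒ p=57799, q=6630
→ (57799, 6630).  Check: 57799²=3340724401, 76·6630²=3340724400, difference 1.
(x_2, y_2) = (57799·57799 + 76·6630·6630, 57799·6630 + 6630·57799) = (6681448801, 766414740)
(x_3, y_3) = (57799·6681448801 + 76·6630·766414740, 57799·766414740 + 6630·6681448801) = (772362118440199, 88596011107890)
(x_4, y_4) = (57799·772362118440199 + 76·6630·88596011107890, 57799·88596011107890 + 6630·772362118440199) = (89283516160768675201, 10241521691283453480)

57799 6630
6681448801 766414740
772362118440199 88596011107890
89283516160768675201 10241521691283453480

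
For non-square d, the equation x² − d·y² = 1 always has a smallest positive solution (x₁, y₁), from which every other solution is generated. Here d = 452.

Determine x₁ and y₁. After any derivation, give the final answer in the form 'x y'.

1204353 56648

√452 = [21; 3,1,5,3,10,3,5,1,3,42, …], period ℓ=10 (even) → k=9
a_0=21:  p_0=21·1+0=21,  q_0=21·0+1=1
…
a_2=1:  p_2=1·64+21=85,  q_2=1·3+1=4
…
a_8=1:  p_8=1·263904+49579=313483,  q_8=1·12413+2332=14745
a_9=3:  p_9=3·313483+263904=1204353,  q_9=3·14745+12413=56648
fundamental: x₁=1204353, y₁=56648  (since 1450466148609 − 452·3208995904 = 1)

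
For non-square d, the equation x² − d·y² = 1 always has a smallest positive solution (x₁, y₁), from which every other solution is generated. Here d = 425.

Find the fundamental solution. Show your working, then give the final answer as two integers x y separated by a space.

143649 6968

√425 = [20; 1,1,1,1,1,1,40, …], period ℓ=7 (odd) → k=13
k=0  a_k=20  p_k/q_k = 20/1
…
k=2  a_k=1  p_k/q_k = 41/2
k=3  a_k=1  p_k/q_k = 62/3
k=4  a_k=1  p_k/q_k = 103/5
…
k=6  a_k=1  p_k/q_k = 268/13
…
k=8  a_k=1  p_k/q_k = 11153/541
k=9  a_k=1  p_k/q_k = 22038/1069
…
k=12  a_k=1  p_k/q_k = 88420/4289
k=13  a_k=1  p_k/q_k = 143649/6968
(x₁, y₁) = (143649, 6968);  143649² − 425·6968² = 1 ✓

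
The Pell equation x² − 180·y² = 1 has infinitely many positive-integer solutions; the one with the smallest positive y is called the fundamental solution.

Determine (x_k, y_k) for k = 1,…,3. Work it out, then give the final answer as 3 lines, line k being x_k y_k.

√180 → a₀=13, period (2,2,2,26); ℓ=4 even so k=3
k=0  a_k=13  p_k/q_k = 13/1
k=1  a_k=2  p_k/q_k = 27/2
k=2  a_k=2  p_k/q_k = 67/5
k=3  a_k=2  p_k/q_k = 161/12
→ (161, 12).  Check: 161²=25921, 180·12²=25920, difference 1.
(x_2, y_2) = (161·161 + 180·12·12, 161·12 + 12·161) = (51841, 3864)
(x_3, y_3) = (161·51841 + 180·12·3864, 161·3864 + 12·51841) = (16692641, 1244196)

161 12
51841 3864
16692641 1244196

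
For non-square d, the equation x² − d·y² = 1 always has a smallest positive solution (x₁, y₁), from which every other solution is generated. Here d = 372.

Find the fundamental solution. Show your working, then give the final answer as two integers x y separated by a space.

12151 630

d=372: √d = [19; 3,2,12,2,3,38] (ℓ=6, even), read p_5/q_5
i=0: a=19 ⇒ p=19, q=1
…
i=3: a=12 ⇒ p=1678, q=87
i=4: a=2 ⇒ p=3491, q=181
i=5: a=3 ⇒ p=12151, q=630
fundamental: x₁=12151, y₁=630  (since 147646801 − 372·396900 = 1)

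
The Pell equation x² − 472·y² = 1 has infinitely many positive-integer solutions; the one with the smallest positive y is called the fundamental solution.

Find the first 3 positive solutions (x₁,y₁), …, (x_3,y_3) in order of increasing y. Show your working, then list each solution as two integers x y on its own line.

306917 14127
188396089777 8671632918
115643925371868101 5322943120573485

[21; 1,2,1,1,1,…,2,1,42] for √472; ℓ=14 ⇒ convergent index 13
k=0  a_k=21  p_k/q_k = 21/1
…
k=4  a_k=1  p_k/q_k = 152/7
…
k=6  a_k=4  p_k/q_k = 1108/51
…
k=8  a_k=4  p_k/q_k = 24224/1115
k=9  a_k=1  p_k/q_k = 30003/1381
…
k=11  a_k=1  p_k/q_k = 84230/3877
k=12  a_k=2  p_k/q_k = 222687/10250
k=13  a_k=1  p_k/q_k = 306917/14127
(x₁, y₁) = (306917, 14127);  306917² − 472·14127² = 1 ✓
(x_2, y_2) = (306917·306917 + 472·14127·14127, 306917·14127 + 14127·306917) = (188396089777, 8671632918)
(x_3, y_3) = (306917·188396089777 + 472·14127·8671632918, 306917·8671632918 + 14127·188396089777) = (115643925371868101, 5322943120573485)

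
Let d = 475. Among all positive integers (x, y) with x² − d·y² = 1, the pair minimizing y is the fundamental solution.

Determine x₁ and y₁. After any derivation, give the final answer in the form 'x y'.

57799 2652

[21; 1,3,1,6,2,6,1,3,1,42] for √475; ℓ=10 ⇒ convergent index 9
a_0=21:  p_0=21·1+0=21,  q_0=21·0+1=1
…
a_2=3:  p_2=3·22+21=87,  q_2=3·1+1=4
…
a_5=2:  p_5=2·741+109=1591,  q_5=2·34+5=73
a_6=6:  p_6=6·1591+741=10287,  q_6=6·73+34=472
a_7=1:  p_7=1·10287+1591=11878,  q_7=1·472+73=545
a_8=3:  p_8=3·11878+10287=45921,  q_8=3·545+472=2107
a_9=1:  p_9=1·45921+11878=57799,  q_9=1·2107+545=2652
(x₁, y₁) = (57799, 2652);  57799² − 475·2652² = 1 ✓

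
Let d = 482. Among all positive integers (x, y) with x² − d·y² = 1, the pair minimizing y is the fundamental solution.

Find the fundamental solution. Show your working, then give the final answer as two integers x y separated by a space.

483 22

[21; 1,20,1,42] for √482; ℓ=4 ⇒ convergent index 3
k=0  a_k=21  p_k/q_k = 21/1
k=1  a_k=1  p_k/q_k = 22/1
k=2  a_k=20  p_k/q_k = 461/21
k=3  a_k=1  p_k/q_k = 483/22
fundamental: x₁=483, y₁=22  (since 233289 − 482·484 = 1)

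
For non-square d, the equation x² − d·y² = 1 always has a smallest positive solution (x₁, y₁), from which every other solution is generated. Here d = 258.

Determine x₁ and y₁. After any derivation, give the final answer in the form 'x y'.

√258 = [16; 16,32, …], period ℓ=2 (even) → k=1
a_0=16:  p_0=16·1+0=16,  q_0=16·0+1=1
a_1=16:  p_1=16·16+1=257,  q_1=16·1+0=16
(x₁, y₁) = (257, 16);  257² − 258·16² = 1 ✓

257 16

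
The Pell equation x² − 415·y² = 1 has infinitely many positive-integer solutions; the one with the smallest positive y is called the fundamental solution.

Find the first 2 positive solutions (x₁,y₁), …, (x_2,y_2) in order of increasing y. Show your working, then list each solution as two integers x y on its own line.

18412804 903849
678062702284831 33284788965192

√415 = [20; 2,1,2,4,6,…,1,2,40, …], period ℓ=16 (even) → k=15
step 0: (20, 1)  from 20·(1,0) + (0,1)
…
step 2: (61, 3)  from 1·(41,2) + (20,1)
…
step 4: (713, 35)  from 4·(163,8) + (61,3)
step 5: (4441, 218)  from 6·(713,35) + (163,8)
step 6: (5154, 253)  from 1·(4441,218) + (713,35)
…
step 8: (33939, 1666)  from 3·(9595,471) + (5154,253)
step 9: (43534, 2137)  from 1·(33939,1666) + (9595,471)
…
step 11: (508372, 24955)  from 6·(77473,3803) + (43534,2137)
step 12: (2110961, 103623)  from 4·(508372,24955) + (77473,3803)
…
step 14: (6841255, 335824)  from 1·(4730294,232201) + (2110961,103623)
step 15: (18412804, 903849)  from 2·(6841255,335824) + (4730294,232201)
(x₁, y₁) = (18412804, 903849);  18412804² − 415·903849² = 1 ✓
k=2:  x_2 = 18412804·18412804+415·903849·903849 = 678062702284831,  y_2 = 18412804·903849+903849·18412804 = 33284788965192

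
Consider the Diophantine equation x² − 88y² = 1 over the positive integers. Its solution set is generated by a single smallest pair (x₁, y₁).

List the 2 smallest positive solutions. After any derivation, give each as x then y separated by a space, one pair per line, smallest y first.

197 21
77617 8274

√88 → a₀=9, period (2,1,1,1,2,18); ℓ=6 even so k=5
k=0  a_k=9  p_k/q_k = 9/1
…
k=4  a_k=1  p_k/q_k = 75/8
k=5  a_k=2  p_k/q_k = 197/21
(x₁, y₁) = (197, 21);  197² − 88·21² = 1 ✓
k=2:  x_2 = 197·197+88·21·21 = 77617,  y_2 = 197·21+21·197 = 8274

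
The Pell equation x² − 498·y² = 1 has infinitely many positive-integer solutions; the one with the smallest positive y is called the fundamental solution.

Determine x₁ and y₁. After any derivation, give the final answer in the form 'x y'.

179777 8056

[22; 3,6,22,6,3,44] for √498; ℓ=6 ⇒ convergent index 5
k=0  a_k=22  p_k/q_k = 22/1
k=1  a_k=3  p_k/q_k = 67/3
…
k=4  a_k=6  p_k/q_k = 56794/2545
k=5  a_k=3  p_k/q_k = 179777/8056
fundamental: x₁=179777, y₁=8056  (since 32319769729 − 498·64899136 = 1)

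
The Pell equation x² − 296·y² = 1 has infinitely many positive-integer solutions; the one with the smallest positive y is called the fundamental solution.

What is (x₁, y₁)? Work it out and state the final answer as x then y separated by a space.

[17; 4,1,7,1,4,34] for √296; ℓ=6 ⇒ convergent index 5
k=0  a_k=17  p_k/q_k = 17/1
k=1  a_k=4  p_k/q_k = 69/4
k=2  a_k=1  p_k/q_k = 86/5
k=3  a_k=7  p_k/q_k = 671/39
k=4  a_k=1  p_k/q_k = 757/44
k=5  a_k=4  p_k/q_k = 3699/215
(x₁, y₁) = (3699, 215);  3699² − 296·215² = 1 ✓

3699 215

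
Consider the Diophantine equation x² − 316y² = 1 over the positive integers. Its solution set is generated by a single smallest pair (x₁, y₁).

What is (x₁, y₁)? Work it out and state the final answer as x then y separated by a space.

12799 720

√316 → a₀=17, period (1,3,2,8,2,3,1,34); ℓ=8 even so k=7
a_0=17:  p_0=17·1+0=17,  q_0=17·0+1=1
…
a_6=3:  p_6=3·2862+1351=9937,  q_6=3·161+76=559
a_7=1:  p_7=1·9937+2862=12799,  q_7=1·559+161=720
(x₁, y₁) = (12799, 720);  12799² − 316·720² = 1 ✓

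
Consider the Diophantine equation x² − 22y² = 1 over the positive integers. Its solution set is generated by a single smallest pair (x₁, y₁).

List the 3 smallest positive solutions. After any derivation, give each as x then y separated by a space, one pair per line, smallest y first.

√22 → a₀=4, period (1,2,4,2,1,8); ℓ=6 even so k=5
k=0  a_k=4  p_k/q_k = 4/1
k=1  a_k=1  p_k/q_k = 5/1
…
k=4  a_k=2  p_k/q_k = 136/29
k=5  a_k=1  p_k/q_k = 197/42
(x₁, y₁) = (197, 42);  197² − 22·42² = 1 ✓
(x_2, y_2) = (197·197 + 22·42·42, 197·42 + 42·197) = (77617, 16548)
(x_3, y_3) = (197·77617 + 22·42·16548, 197·16548 + 42·77617) = (30580901, 6519870)

197 42
77617 16548
30580901 6519870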